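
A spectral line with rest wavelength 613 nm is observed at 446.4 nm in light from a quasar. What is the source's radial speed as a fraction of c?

λ'/λ₀ = 0.7282 < 1 (blueshift), so the source is approaching.
λ'/λ₀ = √((1 − β)/(1 + β)) for an approaching source ⇒ β = (1 − r²)/(1 + r²) with r = λ'/λ₀.
β = (1 − 0.5303)/(1 + 0.5303) ≈ 0.307.

0.307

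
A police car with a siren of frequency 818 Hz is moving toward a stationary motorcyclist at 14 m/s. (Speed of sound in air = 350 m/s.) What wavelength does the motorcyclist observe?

With the source moving toward a stationary observer, f' = f · v/(v − v_s).
f' = 818 × 350/(350 − 14) ≈ 852 Hz.
λ' = v/f' = 350/852.083 ≈ 41.1 cm.

41.1 cm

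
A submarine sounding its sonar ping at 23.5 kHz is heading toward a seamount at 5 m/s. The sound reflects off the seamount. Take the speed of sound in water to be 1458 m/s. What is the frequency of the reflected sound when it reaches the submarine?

The seamount receives the sound from a moving source: f₁ = f₀ · v/(v − v_e) = 23.5 × 1458/1453 ≈ 23.6 kHz.
On the return leg the submarine is a moving observer: f₂ = f₁ · (v + v_e)/v = 23.6 × 1463/1458 ≈ 23.7 kHz.

23.7 kHz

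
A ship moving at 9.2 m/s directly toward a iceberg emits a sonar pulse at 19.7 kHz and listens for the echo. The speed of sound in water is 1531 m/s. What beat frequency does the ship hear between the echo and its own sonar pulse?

238 Hz

The iceberg receives the sound from a moving source: f₁ = f₀ · v/(v − v_e) = 19.7 × 1531/1521.8 ≈ 19.819 kHz.
On the return leg the ship is a moving observer: f₂ = f₁ · (v + v_e)/v = 19.819 × 1540.2/1531 ≈ 19.938 kHz.
Beat against the emitted tone (with f₀ = 19700 Hz): |f₂ − f₀| = 2v_e·f₀/(v − v_e) = 2 × 9.2 × 19700/1521.8 ≈ 238 Hz.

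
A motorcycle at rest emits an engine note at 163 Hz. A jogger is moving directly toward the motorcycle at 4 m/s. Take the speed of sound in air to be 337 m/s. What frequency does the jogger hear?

165 Hz

Moving observer, stationary source: f' = f · (v + v_o)/v.
f' = 163 × (337 + 4)/337 = 163 × 341/337 ≈ 165 Hz.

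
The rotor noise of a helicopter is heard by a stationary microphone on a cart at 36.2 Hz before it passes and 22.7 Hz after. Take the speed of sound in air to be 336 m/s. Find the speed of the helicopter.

77 m/s

f₁/f₂ = (v + v_s)/(v − v_s), so v_s = v · (f₁ − f₂)/(f₁ + f₂).
v_s = 336 × (36.2 − 22.7)/(36.2 + 22.7) = 336 × 13.5/58.9 ≈ 77 m/s.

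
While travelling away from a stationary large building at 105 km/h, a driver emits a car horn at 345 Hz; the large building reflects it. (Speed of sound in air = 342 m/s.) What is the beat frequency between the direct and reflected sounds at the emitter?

54.2 Hz

105 km/h = 29.17 m/s.
The large building receives the sound from a moving source: f₁ = f₀ · v/(v + v_e) = 345 × 342/371.17 ≈ 317.9 Hz.
On the return leg the driver is a moving observer: f₂ = f₁ · (v − v_e)/v = 317.9 × 312.83/342 ≈ 290.8 Hz.
Equivalently f₂ = f₀ · (v − v_e)/(v + v_e).
Beat against the emitted tone: |f₂ − f₀| = 2v_e·f₀/(v + v_e) = 2 × 29.17 × 345/371.17 ≈ 54.2 Hz.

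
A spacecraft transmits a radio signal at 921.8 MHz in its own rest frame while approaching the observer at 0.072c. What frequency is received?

990.7 MHz

Relativistic Doppler for frequency: f' = f₀ · √((1 + β)/(1 − β)).
f' = 921.8 × √(1.0720/0.9280) = 921.8 × 1.07479 ≈ 990.7 MHz.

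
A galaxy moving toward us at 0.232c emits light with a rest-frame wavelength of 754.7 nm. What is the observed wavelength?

Relativistic Doppler for wavelength: λ' = λ₀ · √((1 − β)/(1 + β)).
λ' = 754.7 × √(0.7680/1.2320) = 754.7 × 0.78954 ≈ 595.9 nm.

595.9 nm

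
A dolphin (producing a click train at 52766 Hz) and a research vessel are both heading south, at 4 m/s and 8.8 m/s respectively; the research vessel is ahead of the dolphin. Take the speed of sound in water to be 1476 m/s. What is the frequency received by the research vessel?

52594 Hz

The research vessel is ahead, so the dolphin is moving toward it while the research vessel is moving away from the dolphin.
With source approaching and observer receding, f' = f · (v − v_o)/(v − v_s).
f' = 52766 × (1476 − 8.8)/(1476 − 4) = 52766 × 1467.2/1472 ≈ 52594 Hz.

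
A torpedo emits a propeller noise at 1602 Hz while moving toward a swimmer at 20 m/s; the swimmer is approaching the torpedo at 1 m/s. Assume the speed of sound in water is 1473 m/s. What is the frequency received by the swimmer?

1625 Hz

With source approaching and observer approaching, f' = f · (v + v_o)/(v − v_s).
f' = 1602 × (1473 + 1)/(1473 − 20) = 1602 × 1474/1453 ≈ 1625 Hz.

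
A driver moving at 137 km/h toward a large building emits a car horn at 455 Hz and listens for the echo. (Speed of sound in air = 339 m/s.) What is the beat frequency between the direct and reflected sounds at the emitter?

115 Hz

137 km/h = 38.06 m/s.
The large building receives the sound from a moving source: f₁ = f₀ · v/(v − v_e) = 455 × 339/300.94 ≈ 512.5 Hz.
On the return leg the driver is a moving observer: f₂ = f₁ · (v + v_e)/v = 512.5 × 377.06/339 ≈ 570.1 Hz.
Equivalently f₂ = f₀ · (v + v_e)/(v − v_e).
Beat against the emitted tone: |f₂ − f₀| = 2v_e·f₀/(v − v_e) = 2 × 38.06 × 455/300.94 ≈ 115 Hz.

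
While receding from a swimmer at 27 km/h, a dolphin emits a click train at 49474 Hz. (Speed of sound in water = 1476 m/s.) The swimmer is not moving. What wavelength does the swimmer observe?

3.0 cm

27 km/h = 7.5 m/s.
Moving source, stationary observer: f' = f · v/(v + v_s) since the source is receding.
f' = 49474 × 1476/(1476 + 7.5) ≈ 49224 Hz.
λ' = v/f' = 1476/49223.9 ≈ 3.0 cm.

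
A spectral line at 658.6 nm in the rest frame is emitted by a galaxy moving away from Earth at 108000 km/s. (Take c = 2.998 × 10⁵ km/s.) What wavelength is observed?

β = v/c = 108000/299800 = 0.3602.
Relativistic Doppler for wavelength: λ' = λ₀ · √((1 + β)/(1 − β)).
λ' = 658.6 × √(1.3602/0.6398) = 658.6 × 1.45814 ≈ 960.3 nm.

960.3 nm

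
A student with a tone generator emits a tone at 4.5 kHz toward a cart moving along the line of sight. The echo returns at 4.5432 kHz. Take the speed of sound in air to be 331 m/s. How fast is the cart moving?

Double Doppler shift off a moving reflector: f₂ = f₀ · (v + u)/(v − u) (u > 0 toward emitter).
Rearranging, u = v · (f₂ − f₀)/(f₂ + f₀) = 331 × 0.0432/9.0432 ≈ 1.58 m/s.
So the cart is moving at 1.58 m/s toward the emitter.

1.58 m/s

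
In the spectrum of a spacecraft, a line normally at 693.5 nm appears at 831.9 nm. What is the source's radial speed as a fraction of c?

λ'/λ₀ = 1.1996 > 1 (redshift), so the source is receding.
λ'/λ₀ = √((1 + β)/(1 − β)) for a receding source ⇒ β = (r² − 1)/(r² + 1) with r = λ'/λ₀.
β = (1.4390 − 1)/(1.4390 + 1) ≈ 0.180.

0.180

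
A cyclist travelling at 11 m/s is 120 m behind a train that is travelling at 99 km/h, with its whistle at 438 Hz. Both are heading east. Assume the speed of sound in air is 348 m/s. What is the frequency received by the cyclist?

99 km/h = 27.5 m/s.
The cyclist is behind, so the train is moving away from it while the cyclist is moving toward the train.
With source receding and observer approaching, f' = f · (v + v_o)/(v + v_s).
f' = 438 × (348 + 11)/(348 + 27.5) = 438 × 359/375.5 ≈ 419 Hz.

419 Hz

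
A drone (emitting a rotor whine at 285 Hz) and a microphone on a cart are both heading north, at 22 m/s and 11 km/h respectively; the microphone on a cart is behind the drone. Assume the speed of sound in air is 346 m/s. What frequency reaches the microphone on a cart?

11 km/h = 3.056 m/s.
The microphone on a cart is behind, so the drone is moving away from it while the microphone on a cart is moving toward the drone.
Both move, so f' = f · (v + v_o)/(v + v_s).
f' = 285 × (346 + 3.056)/(346 + 22) = 285 × 349.06/368 ≈ 270 Hz.

270 Hz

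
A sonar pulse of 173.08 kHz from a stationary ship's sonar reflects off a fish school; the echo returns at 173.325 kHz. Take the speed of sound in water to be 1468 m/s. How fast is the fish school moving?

Double Doppler shift off a moving reflector: f₂ = f₀ · (v + u)/(v − u) (u > 0 toward emitter).
Rearranging, u = v · (f₂ − f₀)/(f₂ + f₀) = 1468 × 0.245/346.405 ≈ 1.04 m/s.
So the fish school is moving at 1.04 m/s toward the emitter.

1.04 m/s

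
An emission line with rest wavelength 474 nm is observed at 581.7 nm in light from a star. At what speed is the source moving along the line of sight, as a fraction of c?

λ'/λ₀ = 1.2272 > 1 (redshift), so the source is receding.
λ'/λ₀ = √((1 + β)/(1 − β)) for a receding source ⇒ β = (r² − 1)/(r² + 1) with r = λ'/λ₀.
β = (1.5061 − 1)/(1.5061 + 1) ≈ 0.202.

0.202c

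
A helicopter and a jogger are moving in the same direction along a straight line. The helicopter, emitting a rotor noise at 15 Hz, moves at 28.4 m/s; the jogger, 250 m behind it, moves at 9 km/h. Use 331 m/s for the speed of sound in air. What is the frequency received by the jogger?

9 km/h = 2.5 m/s.
The jogger is behind, so the helicopter is moving away from it while the jogger is moving toward the helicopter.
Both move, so f' = f · (v + v_o)/(v + v_s).
f' = 15 × (331 + 2.5)/(331 + 28.4) = 15 × 333.5/359.4 ≈ 13.9 Hz.

13.9 Hz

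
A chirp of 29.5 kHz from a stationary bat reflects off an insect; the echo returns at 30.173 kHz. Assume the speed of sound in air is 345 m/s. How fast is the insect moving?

3.9 m/s

Double Doppler shift off a moving reflector: f₂ = f₀ · (v + u)/(v − u) (u > 0 toward emitter).
Rearranging, u = v · (f₂ − f₀)/(f₂ + f₀) = 345 × 0.673/59.673 ≈ 3.9 m/s.
So the insect is moving at 3.9 m/s toward the emitter.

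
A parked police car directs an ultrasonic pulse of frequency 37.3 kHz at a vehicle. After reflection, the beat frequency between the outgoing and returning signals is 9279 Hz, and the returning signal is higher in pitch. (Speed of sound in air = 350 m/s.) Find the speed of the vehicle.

39 m/s

Double Doppler shift off a moving reflector: f₂ = f₀ · (v + u)/(v − u) (u > 0 toward emitter).
Returning signal is higher, so f₂ = f₀ + Δf = 37300 + 9279 = 46579 Hz.
Rearranging, u = v · (f₂ − f₀)/(f₂ + f₀) = 350 × 9279/83879 ≈ 39 m/s.
So the vehicle is moving at 39 m/s toward the emitter.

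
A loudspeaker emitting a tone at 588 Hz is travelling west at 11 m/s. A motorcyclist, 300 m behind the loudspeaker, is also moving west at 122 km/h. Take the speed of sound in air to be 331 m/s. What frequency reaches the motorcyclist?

627 Hz

122 km/h = 33.89 m/s.
The motorcyclist is behind, so the loudspeaker is moving away from it while the motorcyclist is moving toward the loudspeaker.
With source receding and observer approaching, f' = f · (v + v_o)/(v + v_s).
f' = 588 × (331 + 33.89)/(331 + 11) = 588 × 364.89/342 ≈ 627 Hz.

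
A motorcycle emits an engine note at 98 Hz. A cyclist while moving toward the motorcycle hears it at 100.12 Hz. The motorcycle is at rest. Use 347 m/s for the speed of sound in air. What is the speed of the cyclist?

f' = f · (v + v_o)/v ⇒ v_o = v · |f'/f − 1|.
v_o = 347 × |100.12/98 − 1| = 347 × 0.02163 ≈ 7.5 m/s.

7.5 m/s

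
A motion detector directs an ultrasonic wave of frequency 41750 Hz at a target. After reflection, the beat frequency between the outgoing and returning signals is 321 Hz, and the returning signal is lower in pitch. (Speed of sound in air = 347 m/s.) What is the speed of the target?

Double Doppler shift off a moving reflector: f₂ = f₀ · (v + u)/(v − u) (u > 0 toward emitter).
Returning signal is lower, so f₂ = f₀ − Δf = 41750 − 321 = 41429 Hz.
Rearranging, u = v · (f₂ − f₀)/(f₂ + f₀) = 347 × -321/83179 ≈ -1.34 m/s.
So the target is moving at 1.34 m/s away from the emitter.

1.34 m/s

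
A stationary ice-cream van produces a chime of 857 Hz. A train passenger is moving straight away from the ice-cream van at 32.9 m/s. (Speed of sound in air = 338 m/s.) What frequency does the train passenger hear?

Moving observer, stationary source: f' = f · (v − v_o)/v.
f' = 857 × (338 − 32.9)/338 = 857 × 305.1/338 ≈ 774 Hz.

774 Hz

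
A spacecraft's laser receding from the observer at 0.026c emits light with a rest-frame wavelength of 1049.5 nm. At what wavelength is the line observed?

Relativistic Doppler for wavelength: λ' = λ₀ · √((1 + β)/(1 − β)).
λ' = 1049.5 × √(1.0260/0.9740) = 1049.5 × 1.02635 ≈ 1077.2 nm.

1077.2 nm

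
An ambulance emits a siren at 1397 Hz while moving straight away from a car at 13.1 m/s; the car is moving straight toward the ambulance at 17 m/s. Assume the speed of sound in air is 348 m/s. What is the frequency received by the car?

Both move, so f' = f · (v + v_o)/(v + v_s).
f' = 1397 × (348 + 17)/(348 + 13.1) = 1397 × 365/361.1 ≈ 1412 Hz.

1412 Hz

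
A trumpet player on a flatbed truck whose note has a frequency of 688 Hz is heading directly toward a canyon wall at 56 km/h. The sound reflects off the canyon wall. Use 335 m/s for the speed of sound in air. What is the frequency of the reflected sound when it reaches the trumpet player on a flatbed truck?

755 Hz

56 km/h = 15.56 m/s.
The canyon wall receives the sound from a moving source: f₁ = f₀ · v/(v − v_e) = 688 × 335/319.44 ≈ 722 Hz.
On the return leg the trumpet player on a flatbed truck is a moving observer: f₂ = f₁ · (v + v_e)/v = 722 × 350.56/335 ≈ 755 Hz.
Equivalently f₂ = f₀ · (v + v_e)/(v − v_e).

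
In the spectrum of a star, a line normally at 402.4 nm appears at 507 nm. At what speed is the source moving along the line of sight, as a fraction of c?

λ'/λ₀ = 1.2599 > 1 (redshift), so the source is receding.
λ'/λ₀ = √((1 + β)/(1 − β)) for a receding source ⇒ β = (r² − 1)/(r² + 1) with r = λ'/λ₀.
β = (1.5874 − 1)/(1.5874 + 1) ≈ 0.227.

0.227c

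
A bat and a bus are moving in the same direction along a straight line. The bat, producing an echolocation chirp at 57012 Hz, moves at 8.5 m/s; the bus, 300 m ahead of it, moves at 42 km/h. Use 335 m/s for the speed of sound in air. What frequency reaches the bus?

42 km/h = 11.67 m/s.
The bus is ahead, so the bat is moving toward it while the bus is moving away from the bat.
With source approaching and observer receding, f' = f · (v − v_o)/(v − v_s).
f' = 57012 × (335 − 11.67)/(335 − 8.5) = 57012 × 323.33/326.5 ≈ 56459 Hz.

56459 Hz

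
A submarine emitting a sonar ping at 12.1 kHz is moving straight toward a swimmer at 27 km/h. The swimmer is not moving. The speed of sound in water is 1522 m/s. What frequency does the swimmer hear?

27 km/h = 7.5 m/s.
With the source moving toward a stationary observer, f' = f · v/(v − v_s).
f' = 12.1 × 1522/(1522 − 7.5) = 12.1 × 1522/1514 ≈ 12.16 kHz.

12.16 kHz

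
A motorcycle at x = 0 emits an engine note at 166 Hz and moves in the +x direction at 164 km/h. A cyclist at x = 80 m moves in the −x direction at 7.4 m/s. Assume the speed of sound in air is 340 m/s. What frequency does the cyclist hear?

164 km/h = 45.56 m/s.
The observer lies on the +x side, so the source is heading toward the observer and the observer is heading toward the source.
Both move, so f' = f · (v + v_o)/(v − v_s).
f' = 166 × (340 + 7.4)/(340 − 45.56) = 166 × 347.4/294.44 ≈ 196 Hz.

196 Hz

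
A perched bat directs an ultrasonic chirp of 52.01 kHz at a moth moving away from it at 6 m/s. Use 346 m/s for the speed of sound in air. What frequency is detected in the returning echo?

50.2 kHz

At the moth (a moving observer), f₁ = f₀ · (v − u)/v = 52.01 × 340/346 ≈ 51.1 kHz.
On reflection it acts as a source moving away from the stationary detector: f₂ = f₁ · v/(v + u) = 51.1 × 346/352 ≈ 50.2 kHz.
Equivalently f₂ = f₀ · (v − u)/(v + u).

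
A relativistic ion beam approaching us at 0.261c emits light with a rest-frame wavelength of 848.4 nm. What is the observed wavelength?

649.5 nm

Relativistic Doppler for wavelength: λ' = λ₀ · √((1 − β)/(1 + β)).
λ' = 848.4 × √(0.7390/1.2610) = 848.4 × 0.76553 ≈ 649.5 nm.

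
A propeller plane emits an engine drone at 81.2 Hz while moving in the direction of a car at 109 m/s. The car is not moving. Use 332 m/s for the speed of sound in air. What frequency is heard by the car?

Moving source, stationary observer: f' = f · v/(v − v_s) since the source is approaching.
f' = 81.2 × 332/(332 − 109) = 81.2 × 332/223 ≈ 121 Hz.

121 Hz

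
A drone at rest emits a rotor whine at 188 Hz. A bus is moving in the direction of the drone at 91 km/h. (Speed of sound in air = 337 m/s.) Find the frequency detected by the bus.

202 Hz

91 km/h = 25.28 m/s.
Moving observer, stationary source: f' = f · (v + v_o)/v.
f' = 188 × (337 + 25.28)/337 = 188 × 362.28/337 ≈ 202 Hz.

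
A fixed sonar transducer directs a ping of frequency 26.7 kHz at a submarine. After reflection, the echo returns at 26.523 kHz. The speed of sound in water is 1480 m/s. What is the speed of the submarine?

4.9 m/s

Double Doppler shift off a moving reflector: f₂ = f₀ · (v + u)/(v − u) (u > 0 toward emitter).
Rearranging, u = v · (f₂ − f₀)/(f₂ + f₀) = 1480 × -0.177/53.223 ≈ -4.9 m/s.
So the submarine is moving at 4.9 m/s away from the emitter.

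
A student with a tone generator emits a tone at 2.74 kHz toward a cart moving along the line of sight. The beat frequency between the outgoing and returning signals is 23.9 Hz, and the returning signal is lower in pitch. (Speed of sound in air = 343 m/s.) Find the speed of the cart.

Double Doppler shift off a moving reflector: f₂ = f₀ · (v + u)/(v − u) (u > 0 toward emitter).
Returning signal is lower, so f₂ = f₀ − Δf = 2740 − 23.9 = 2716.1 Hz.
Rearranging, u = v · (f₂ − f₀)/(f₂ + f₀) = 343 × -23.9/5456.1 ≈ -1.50 m/s.
So the cart is moving at 1.50 m/s away from the emitter.

1.50 m/s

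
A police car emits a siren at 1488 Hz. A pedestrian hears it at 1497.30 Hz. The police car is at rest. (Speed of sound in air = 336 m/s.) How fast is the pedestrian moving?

f' > f, so the pedestrian is approaching.
f' = f · (v + v_o)/v ⇒ v_o = v · |f'/f − 1|.
v_o = 336 × |1497.30/1488 − 1| = 336 × 0.00625 ≈ 2.10 m/s.

2.10 m/s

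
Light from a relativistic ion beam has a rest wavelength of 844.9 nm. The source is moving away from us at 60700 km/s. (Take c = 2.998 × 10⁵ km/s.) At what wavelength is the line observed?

β = v/c = 60700/299800 = 0.2025.
Relativistic Doppler for wavelength: λ' = λ₀ · √((1 + β)/(1 − β)).
λ' = 844.9 × √(1.2025/0.7975) = 844.9 × 1.22790 ≈ 1037.5 nm.

1037.5 nm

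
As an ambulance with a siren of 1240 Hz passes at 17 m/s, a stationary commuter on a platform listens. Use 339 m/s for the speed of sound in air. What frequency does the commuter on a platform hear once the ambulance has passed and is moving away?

Receding: f₂ = f · v/(v + v_s) = 1240 × 339/356 ≈ 1181 Hz.

1181 Hz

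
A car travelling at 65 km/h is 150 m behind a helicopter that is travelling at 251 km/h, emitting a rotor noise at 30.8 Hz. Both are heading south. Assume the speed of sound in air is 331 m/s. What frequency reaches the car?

26.8 Hz

251 km/h = 69.72 m/s; 65 km/h = 18.06 m/s.
The car is behind, so the helicopter is moving away from it while the car is moving toward the helicopter.
With source receding and observer approaching, f' = f · (v + v_o)/(v + v_s).
f' = 30.8 × (331 + 18.06)/(331 + 69.72) = 30.8 × 349.06/400.72 ≈ 26.8 Hz.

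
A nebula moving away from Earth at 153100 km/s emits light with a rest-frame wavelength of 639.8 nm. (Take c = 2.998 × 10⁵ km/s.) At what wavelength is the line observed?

1124.2 nm

β = v/c = 153100/299800 = 0.5107.
Relativistic Doppler for wavelength: λ' = λ₀ · √((1 + β)/(1 − β)).
λ' = 639.8 × √(1.5107/0.4893) = 639.8 × 1.75706 ≈ 1124.2 nm.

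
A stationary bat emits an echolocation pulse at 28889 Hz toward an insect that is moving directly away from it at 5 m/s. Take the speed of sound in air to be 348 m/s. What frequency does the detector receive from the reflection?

At the insect (a moving observer), f₁ = f₀ · (v − u)/v = 28889 × 343/348 ≈ 28474 Hz.
The reflection then acts as a moving source: f₂ = f₁ · v/(v + u) ≈ 28071 Hz.

28071 Hz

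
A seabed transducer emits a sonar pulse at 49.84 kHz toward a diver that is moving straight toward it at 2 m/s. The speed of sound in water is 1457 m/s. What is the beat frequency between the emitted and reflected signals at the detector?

137 Hz

The diver first receives the wave as a moving observer: f₁ = f₀ · (v + u)/v = 49.84 × (1457 + 2)/1457 ≈ 49.9084 kHz.
The reflection then acts as a moving source: f₂ = f₁ · v/(v − u) ≈ 49.9770 kHz.
Equivalently f₂ = f₀ · (v + u)/(v − u).
Beat frequency (with f₀ = 49840 Hz): |f₂ − f₀| = 2u·f₀/(v − u) = 2 × 2 × 49840/1455 ≈ 137 Hz.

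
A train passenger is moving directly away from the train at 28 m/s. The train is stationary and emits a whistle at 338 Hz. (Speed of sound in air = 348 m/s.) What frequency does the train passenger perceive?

Moving observer, stationary source: f' = f · (v − v_o)/v.
f' = 338 × (348 − 28)/348 = 338 × 320/348 ≈ 311 Hz.

311 Hz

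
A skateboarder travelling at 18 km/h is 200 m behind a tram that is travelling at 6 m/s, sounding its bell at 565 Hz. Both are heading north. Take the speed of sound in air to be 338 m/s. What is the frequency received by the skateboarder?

563 Hz

18 km/h = 5 m/s.
The skateboarder is behind, so the tram is moving away from it while the skateboarder is moving toward the tram.
With source receding and observer approaching, f' = f · (v + v_o)/(v + v_s).
f' = 565 × (338 + 5)/(338 + 6) = 565 × 343/344 ≈ 563 Hz.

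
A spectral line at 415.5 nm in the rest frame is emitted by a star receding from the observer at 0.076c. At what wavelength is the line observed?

448.4 nm

Relativistic Doppler for wavelength: λ' = λ₀ · √((1 + β)/(1 − β)).
λ' = 415.5 × √(1.0760/0.9240) = 415.5 × 1.07912 ≈ 448.4 nm.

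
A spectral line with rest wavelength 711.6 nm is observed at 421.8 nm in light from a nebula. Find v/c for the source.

λ'/λ₀ = 0.5927 < 1 (blueshift), so the source is approaching.
λ'/λ₀ = √((1 − β)/(1 + β)) for an approaching source ⇒ β = (1 − r²)/(1 + r²) with r = λ'/λ₀.
β = (1 − 0.3514)/(1 + 0.3514) ≈ 0.480.

0.480c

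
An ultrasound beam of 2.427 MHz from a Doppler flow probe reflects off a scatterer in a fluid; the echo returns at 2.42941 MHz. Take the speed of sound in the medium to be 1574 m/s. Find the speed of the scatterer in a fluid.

0.78 m/s

Double Doppler shift off a moving reflector: f₂ = f₀ · (v + u)/(v − u) (u > 0 toward emitter).
Rearranging, u = v · (f₂ − f₀)/(f₂ + f₀) = 1574 × 0.00241/4.85641 ≈ 0.78 m/s.
So the scatterer in a fluid is moving at 0.78 m/s toward the emitter.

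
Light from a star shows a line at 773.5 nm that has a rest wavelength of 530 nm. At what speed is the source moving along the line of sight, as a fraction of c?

λ'/λ₀ = 1.4594 > 1 (redshift), so the source is receding.
λ'/λ₀ = √((1 + β)/(1 − β)) for a receding source ⇒ β = (r² − 1)/(r² + 1) with r = λ'/λ₀.
β = (2.1299 − 1)/(2.1299 + 1) ≈ 0.361.

0.361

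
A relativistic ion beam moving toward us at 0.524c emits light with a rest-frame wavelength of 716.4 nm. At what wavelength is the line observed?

400.4 nm

Relativistic Doppler for wavelength: λ' = λ₀ · √((1 − β)/(1 + β)).
λ' = 716.4 × √(0.4760/1.5240) = 716.4 × 0.55887 ≈ 400.4 nm.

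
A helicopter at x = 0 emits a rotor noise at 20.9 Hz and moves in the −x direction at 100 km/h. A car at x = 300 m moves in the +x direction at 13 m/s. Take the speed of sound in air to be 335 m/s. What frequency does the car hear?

100 km/h = 27.78 m/s.
The observer lies on the +x side, so the source is heading away from the observer and the observer is heading away from the source.
With source receding and observer receding, f' = f · (v − v_o)/(v + v_s).
f' = 20.9 × (335 − 13)/(335 + 27.78) = 20.9 × 322/362.78 ≈ 18.6 Hz.

18.6 Hz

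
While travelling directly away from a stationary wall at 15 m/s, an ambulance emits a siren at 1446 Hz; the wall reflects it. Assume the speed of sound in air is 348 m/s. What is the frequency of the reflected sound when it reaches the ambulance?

1326 Hz

The wall receives the sound from a moving source: f₁ = f₀ · v/(v + v_e) = 1446 × 348/363 ≈ 1386 Hz.
On the return leg the ambulance is a moving observer: f₂ = f₁ · (v − v_e)/v = 1386 × 333/348 ≈ 1326 Hz.
Equivalently f₂ = f₀ · (v − v_e)/(v + v_e).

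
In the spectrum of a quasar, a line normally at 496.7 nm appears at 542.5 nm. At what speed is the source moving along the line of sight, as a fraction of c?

0.088

λ'/λ₀ = 1.0922 > 1 (redshift), so the source is receding.
λ'/λ₀ = √((1 + β)/(1 − β)) for a receding source ⇒ β = (r² − 1)/(r² + 1) with r = λ'/λ₀.
β = (1.1929 − 1)/(1.1929 + 1) ≈ 0.088.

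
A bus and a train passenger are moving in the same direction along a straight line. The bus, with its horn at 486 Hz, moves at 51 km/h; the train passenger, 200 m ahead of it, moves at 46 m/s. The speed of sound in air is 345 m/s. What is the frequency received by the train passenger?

51 km/h = 14.17 m/s.
The train passenger is ahead, so the bus is moving toward it while the train passenger is moving away from the bus.
With source approaching and observer receding, f' = f · (v − v_o)/(v − v_s).
f' = 486 × (345 − 46)/(345 − 14.17) = 486 × 299/330.83 ≈ 439 Hz.

439 Hz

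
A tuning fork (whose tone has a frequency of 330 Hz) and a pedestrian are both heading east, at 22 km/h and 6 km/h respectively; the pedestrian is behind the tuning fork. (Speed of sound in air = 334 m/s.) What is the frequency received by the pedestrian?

326 Hz

22 km/h = 6.111 m/s; 6 km/h = 1.667 m/s.
The pedestrian is behind, so the tuning fork is moving away from it while the pedestrian is moving toward the tuning fork.
General Doppler shift: f' = f · (v + v_o)/(v + v_s).
f' = 330 × (334 + 1.667)/(334 + 6.111) = 330 × 335.67/340.11 ≈ 326 Hz.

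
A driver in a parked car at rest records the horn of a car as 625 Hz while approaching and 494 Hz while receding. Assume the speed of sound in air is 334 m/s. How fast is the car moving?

f₁/f₂ = (v + v_s)/(v − v_s), so v_s = v · (f₁ − f₂)/(f₁ + f₂).
v_s = 334 × (625 − 494)/(625 + 494) = 334 × 131/1119 ≈ 39 m/s.

39 m/s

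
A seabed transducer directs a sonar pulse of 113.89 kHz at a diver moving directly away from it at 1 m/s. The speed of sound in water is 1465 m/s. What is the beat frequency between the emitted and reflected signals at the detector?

The diver first receives the wave as a moving observer: f₁ = f₀ · (v − u)/v = 113.89 × (1465 − 1)/1465 ≈ 113.8123 kHz.
The reflection then acts as a moving source: f₂ = f₁ · v/(v + u) ≈ 113.7346 kHz.
Beat frequency (with f₀ = 113890 Hz): |f₂ − f₀| = 2u·f₀/(v + u) = 2 × 1 × 113890/1466 ≈ 155 Hz.

155 Hz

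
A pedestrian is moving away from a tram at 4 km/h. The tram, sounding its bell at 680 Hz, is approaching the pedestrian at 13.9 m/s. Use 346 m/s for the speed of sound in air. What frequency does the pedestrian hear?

706 Hz

4 km/h = 1.111 m/s.
With source approaching and observer receding, f' = f · (v − v_o)/(v − v_s).
f' = 680 × (346 − 1.111)/(346 − 13.9) = 680 × 344.89/332.1 ≈ 706 Hz.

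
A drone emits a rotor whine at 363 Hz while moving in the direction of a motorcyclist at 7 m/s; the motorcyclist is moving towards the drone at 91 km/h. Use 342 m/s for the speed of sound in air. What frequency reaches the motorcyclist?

398 Hz

91 km/h = 25.28 m/s.
With source approaching and observer approaching, f' = f · (v + v_o)/(v − v_s).
f' = 363 × (342 + 25.28)/(342 − 7) = 363 × 367.28/335 ≈ 398 Hz.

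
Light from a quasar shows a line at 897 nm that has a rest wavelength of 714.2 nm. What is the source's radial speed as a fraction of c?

λ'/λ₀ = 1.2560 > 1 (redshift), so the source is receding.
λ'/λ₀ = √((1 + β)/(1 − β)) for a receding source ⇒ β = (r² − 1)/(r² + 1) with r = λ'/λ₀.
β = (1.5774 − 1)/(1.5774 + 1) ≈ 0.224.

0.224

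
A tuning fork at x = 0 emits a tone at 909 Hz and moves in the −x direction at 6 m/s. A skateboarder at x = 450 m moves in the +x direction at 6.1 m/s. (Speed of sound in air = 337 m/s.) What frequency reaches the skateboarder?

877 Hz

The observer lies on the +x side, so the source is heading away from the observer and the observer is heading away from the source.
With source receding and observer receding, f' = f · (v − v_o)/(v + v_s).
f' = 909 × (337 − 6.1)/(337 + 6) = 909 × 330.9/343 ≈ 877 Hz.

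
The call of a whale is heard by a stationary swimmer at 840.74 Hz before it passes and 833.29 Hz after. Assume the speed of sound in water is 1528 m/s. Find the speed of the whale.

f₁/f₂ = (v + v_s)/(v − v_s), so v_s = v · (f₁ − f₂)/(f₁ + f₂).
v_s = 1528 × (840.74 − 833.29)/(840.74 + 833.29) = 1528 × 7.45/1674.03 ≈ 6.8 m/s.

6.8 m/s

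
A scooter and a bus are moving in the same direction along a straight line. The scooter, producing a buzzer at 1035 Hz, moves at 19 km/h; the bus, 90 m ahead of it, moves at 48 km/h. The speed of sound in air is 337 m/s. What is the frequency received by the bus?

19 km/h = 5.278 m/s; 48 km/h = 13.33 m/s.
The bus is ahead, so the scooter is moving toward it while the bus is moving away from the scooter.
Both move, so f' = f · (v − v_o)/(v − v_s).
f' = 1035 × (337 − 13.33)/(337 − 5.278) = 1035 × 323.67/331.72 ≈ 1010 Hz.

1010 Hz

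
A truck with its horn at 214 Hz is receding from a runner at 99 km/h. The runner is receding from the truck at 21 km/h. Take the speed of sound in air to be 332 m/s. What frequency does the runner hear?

99 km/h = 27.5 m/s; 21 km/h = 5.833 m/s.
Both move, so f' = f · (v − v_o)/(v + v_s).
f' = 214 × (332 − 5.833)/(332 + 27.5) = 214 × 326.17/359.5 ≈ 194 Hz.

194 Hz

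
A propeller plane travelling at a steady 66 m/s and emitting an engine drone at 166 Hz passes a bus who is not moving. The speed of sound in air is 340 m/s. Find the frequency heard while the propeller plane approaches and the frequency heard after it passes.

206 Hz approaching; 139 Hz receding

Approaching: f₁ = f · v/(v − v_s) = 166 × 340/274 ≈ 206 Hz.
Receding: f₂ = f · v/(v + v_s) = 166 × 340/406 ≈ 139 Hz.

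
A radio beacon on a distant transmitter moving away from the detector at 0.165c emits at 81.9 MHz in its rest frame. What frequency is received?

69.3 MHz

Relativistic Doppler for frequency: f' = f₀ · √((1 − β)/(1 + β)).
f' = 81.9 × √(0.8350/1.1650) = 81.9 × 0.84660 ≈ 69.3 MHz.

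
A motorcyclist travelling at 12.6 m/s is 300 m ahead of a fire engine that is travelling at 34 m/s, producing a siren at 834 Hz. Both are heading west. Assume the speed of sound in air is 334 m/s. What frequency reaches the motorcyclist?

893 Hz

The motorcyclist is ahead, so the fire engine is moving toward it while the motorcyclist is moving away from the fire engine.
General Doppler shift: f' = f · (v − v_o)/(v − v_s).
f' = 834 × (334 − 12.6)/(334 − 34) = 834 × 321.4/300 ≈ 893 Hz.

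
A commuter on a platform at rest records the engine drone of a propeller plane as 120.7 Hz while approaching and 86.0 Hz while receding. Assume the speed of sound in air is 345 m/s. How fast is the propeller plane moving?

58 m/s

f₁/f₂ = (v + v_s)/(v − v_s), so v_s = v · (f₁ − f₂)/(f₁ + f₂).
v_s = 345 × (120.7 − 86.0)/(120.7 + 86.0) = 345 × 34.7/206.7 ≈ 58 m/s.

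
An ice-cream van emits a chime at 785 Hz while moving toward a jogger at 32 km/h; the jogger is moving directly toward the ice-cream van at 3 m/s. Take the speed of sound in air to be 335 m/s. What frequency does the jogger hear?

32 km/h = 8.889 m/s.
With source approaching and observer approaching, f' = f · (v + v_o)/(v − v_s).
f' = 785 × (335 + 3)/(335 − 8.889) = 785 × 338/326.11 ≈ 814 Hz.

814 Hz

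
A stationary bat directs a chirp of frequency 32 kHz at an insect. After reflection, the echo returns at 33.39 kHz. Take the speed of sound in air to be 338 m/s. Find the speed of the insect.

7.2 m/s

Double Doppler shift off a moving reflector: f₂ = f₀ · (v + u)/(v − u) (u > 0 toward emitter).
Rearranging, u = v · (f₂ − f₀)/(f₂ + f₀) = 338 × 1.39/65.39 ≈ 7.2 m/s.
So the insect is moving at 7.2 m/s toward the emitter.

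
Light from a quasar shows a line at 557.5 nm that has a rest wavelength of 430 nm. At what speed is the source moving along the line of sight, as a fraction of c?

0.254

λ'/λ₀ = 1.2965 > 1 (redshift), so the source is receding.
λ'/λ₀ = √((1 + β)/(1 − β)) for a receding source ⇒ β = (r² − 1)/(r² + 1) with r = λ'/λ₀.
β = (1.6809 − 1)/(1.6809 + 1) ≈ 0.254.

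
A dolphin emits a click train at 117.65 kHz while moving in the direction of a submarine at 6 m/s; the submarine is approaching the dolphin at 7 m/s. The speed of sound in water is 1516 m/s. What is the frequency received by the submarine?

118.7 kHz

Both move, so f' = f · (v + v_o)/(v − v_s).
f' = 117.65 × (1516 + 7)/(1516 − 6) = 117.65 × 1523/1510 ≈ 118.7 kHz.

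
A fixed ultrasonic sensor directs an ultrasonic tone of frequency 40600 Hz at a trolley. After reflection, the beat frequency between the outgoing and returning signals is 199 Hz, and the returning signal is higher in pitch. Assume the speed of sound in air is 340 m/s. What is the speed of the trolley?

Double Doppler shift off a moving reflector: f₂ = f₀ · (v + u)/(v − u) (u > 0 toward emitter).
Returning signal is higher, so f₂ = f₀ + Δf = 40600 + 199 = 40799 Hz.
Rearranging, u = v · (f₂ − f₀)/(f₂ + f₀) = 340 × 199/81399 ≈ 0.83 m/s.
So the trolley is moving at 0.83 m/s toward the emitter.

0.83 m/s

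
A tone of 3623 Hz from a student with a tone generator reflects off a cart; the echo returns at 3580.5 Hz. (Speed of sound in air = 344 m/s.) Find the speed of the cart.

Double Doppler shift off a moving reflector: f₂ = f₀ · (v + u)/(v − u) (u > 0 toward emitter).
Rearranging, u = v · (f₂ − f₀)/(f₂ + f₀) = 344 × -42.5/7203.5 ≈ -2.03 m/s.
So the cart is moving at 2.03 m/s away from the emitter.

2.03 m/s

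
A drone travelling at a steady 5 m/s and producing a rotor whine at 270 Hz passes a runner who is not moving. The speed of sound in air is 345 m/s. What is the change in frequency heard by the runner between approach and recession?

Approaching: f₁ = f · v/(v − v_s) = 270 × 345/340 ≈ 273.97 Hz.
Receding: f₂ = f · v/(v + v_s) = 270 × 345/350 ≈ 266.14 Hz.
Drop: f₁ − f₂ = 2f·v·v_s/(v² − v_s²) = 2 × 270 × 345 × 5/(345² − 5²) ≈ 7.83 Hz.

7.83 Hz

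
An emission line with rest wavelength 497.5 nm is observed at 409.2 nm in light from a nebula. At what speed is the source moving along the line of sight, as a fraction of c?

0.193

λ'/λ₀ = 0.8225 < 1 (blueshift), so the source is approaching.
λ'/λ₀ = √((1 − β)/(1 + β)) for an approaching source ⇒ β = (1 − r²)/(1 + r²) with r = λ'/λ₀.
β = (1 − 0.6765)/(1 + 0.6765) ≈ 0.193.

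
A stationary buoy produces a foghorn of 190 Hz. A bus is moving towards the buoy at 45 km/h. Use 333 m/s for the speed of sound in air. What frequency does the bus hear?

197 Hz

45 km/h = 12.5 m/s.
Moving observer, stationary source: f' = f · (v + v_o)/v.
f' = 190 × (333 + 12.5)/333 = 190 × 345.5/333 ≈ 197 Hz.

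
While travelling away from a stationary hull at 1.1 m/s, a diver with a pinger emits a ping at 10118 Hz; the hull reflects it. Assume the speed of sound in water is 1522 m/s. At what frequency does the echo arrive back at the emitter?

The hull receives the sound from a moving source: f₁ = f₀ · v/(v + v_e) = 10118 × 1522/1523.1 ≈ 10111 Hz.
On the return leg the diver with a pinger is a moving observer: f₂ = f₁ · (v − v_e)/v = 10111 × 1520.9/1522 ≈ 10103 Hz.
Equivalently f₂ = f₀ · (v − v_e)/(v + v_e).

10103 Hz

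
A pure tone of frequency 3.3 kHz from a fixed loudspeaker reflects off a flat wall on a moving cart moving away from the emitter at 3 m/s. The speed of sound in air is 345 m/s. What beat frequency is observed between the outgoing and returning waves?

56.9 Hz

At the flat wall on a moving cart (a moving observer), f₁ = f₀ · (v − u)/v = 3.3 × 342/345 ≈ 3.2713 kHz.
The reflection then acts as a moving source: f₂ = f₁ · v/(v + u) ≈ 3.2431 kHz.
Equivalently f₂ = f₀ · (v − u)/(v + u).
Beat frequency (with f₀ = 3300 Hz): |f₂ − f₀| = 2u·f₀/(v + u) = 2 × 3 × 3300/348 ≈ 56.9 Hz.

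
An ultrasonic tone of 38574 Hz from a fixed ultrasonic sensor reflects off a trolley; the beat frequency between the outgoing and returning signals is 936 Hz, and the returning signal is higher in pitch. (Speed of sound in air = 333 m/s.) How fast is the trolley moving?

4.0 m/s

Double Doppler shift off a moving reflector: f₂ = f₀ · (v + u)/(v − u) (u > 0 toward emitter).
Returning signal is higher, so f₂ = f₀ + Δf = 38574 + 936 = 39510 Hz.
Rearranging, u = v · (f₂ − f₀)/(f₂ + f₀) = 333 × 936/78084 ≈ 4.0 m/s.
So the trolley is moving at 4.0 m/s toward the emitter.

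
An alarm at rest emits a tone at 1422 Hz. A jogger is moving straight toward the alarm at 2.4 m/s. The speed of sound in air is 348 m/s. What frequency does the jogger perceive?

1432 Hz

Only the observer moves, toward the source, so f' = f · (v + v_o)/v.
f' = 1422 × (348 + 2.4)/348 = 1422 × 350.4/348 ≈ 1432 Hz.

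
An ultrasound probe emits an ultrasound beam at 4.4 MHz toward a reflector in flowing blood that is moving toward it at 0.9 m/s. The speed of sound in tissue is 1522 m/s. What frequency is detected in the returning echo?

4.405 MHz

At the reflector in flowing blood (a moving observer), f₁ = f₀ · (v + u)/v = 4.4 × 1522.9/1522 ≈ 4.403 MHz.
On reflection it acts as a source moving toward the stationary detector: f₂ = f₁ · v/(v − u) = 4.403 × 1522/1521.1 ≈ 4.405 MHz.
Equivalently f₂ = f₀ · (v + u)/(v − u).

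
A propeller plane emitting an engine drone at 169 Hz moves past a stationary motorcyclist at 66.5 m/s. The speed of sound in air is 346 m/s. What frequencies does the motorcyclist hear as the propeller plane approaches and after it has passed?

Approaching: f₁ = f · v/(v − v_s) = 169 × 346/279.5 ≈ 209 Hz.
Receding: f₂ = f · v/(v + v_s) = 169 × 346/412.5 ≈ 142 Hz.

209 Hz approaching; 142 Hz receding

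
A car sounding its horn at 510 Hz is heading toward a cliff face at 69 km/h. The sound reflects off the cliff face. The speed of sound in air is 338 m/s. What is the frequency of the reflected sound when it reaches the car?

571 Hz

69 km/h = 19.17 m/s.
The cliff face receives the sound from a moving source: f₁ = f₀ · v/(v − v_e) = 510 × 338/318.83 ≈ 541 Hz.
On the return leg the car is a moving observer: f₂ = f₁ · (v + v_e)/v = 541 × 357.17/338 ≈ 571 Hz.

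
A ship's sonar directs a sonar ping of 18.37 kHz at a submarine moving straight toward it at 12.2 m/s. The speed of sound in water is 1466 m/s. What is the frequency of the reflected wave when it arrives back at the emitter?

At the submarine (a moving observer), f₁ = f₀ · (v + u)/v = 18.37 × 1478.2/1466 ≈ 18.52 kHz.
The reflection then acts as a moving source: f₂ = f₁ · v/(v − u) ≈ 18.68 kHz.
Equivalently f₂ = f₀ · (v + u)/(v − u).

18.68 kHz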